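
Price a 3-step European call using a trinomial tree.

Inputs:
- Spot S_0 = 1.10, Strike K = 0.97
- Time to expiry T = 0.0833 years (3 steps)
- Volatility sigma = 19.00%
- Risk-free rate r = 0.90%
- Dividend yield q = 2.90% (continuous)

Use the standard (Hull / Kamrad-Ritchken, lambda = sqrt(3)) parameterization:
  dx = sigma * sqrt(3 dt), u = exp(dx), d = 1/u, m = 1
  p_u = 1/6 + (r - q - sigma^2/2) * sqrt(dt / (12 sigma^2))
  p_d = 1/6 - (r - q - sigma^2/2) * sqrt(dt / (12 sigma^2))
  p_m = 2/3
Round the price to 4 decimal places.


dt = T/N = 0.027767; dx = sigma*sqrt(3*dt) = 0.054837
u = exp(dx) = 1.056369; d = 1/u = 0.946639
p_u = 0.157033, p_m = 0.666667, p_d = 0.176300
Discount per step: exp(-r*dt) = 0.999750
Stock lattice S(k, j) with j the centered position index:
  k=0: S(0,+0) = 1.1000
  k=1: S(1,-1) = 1.0413; S(1,+0) = 1.1000; S(1,+1) = 1.1620
  k=2: S(2,-2) = 0.9857; S(2,-1) = 1.0413; S(2,+0) = 1.1000; S(2,+1) = 1.1620; S(2,+2) = 1.2275
  k=3: S(3,-3) = 0.9331; S(3,-2) = 0.9857; S(3,-1) = 1.0413; S(3,+0) = 1.1000; S(3,+1) = 1.1620; S(3,+2) = 1.2275; S(3,+3) = 1.2967
Terminal payoffs V(N, j) = max(S_T - K, 0):
  V(3,-3) = 0.000000; V(3,-2) = 0.015738; V(3,-1) = 0.071303; V(3,+0) = 0.130000; V(3,+1) = 0.192006; V(3,+2) = 0.257506; V(3,+3) = 0.326699
Backward induction: V(k, j) = exp(-r*dt) * [p_u * V(k+1, j+1) + p_m * V(k+1, j) + p_d * V(k+1, j-1)]
  V(2,-2) = exp(-r*dt) * [p_u*0.071303 + p_m*0.015738 + p_d*0.000000] = 0.021684
  V(2,-1) = exp(-r*dt) * [p_u*0.130000 + p_m*0.071303 + p_d*0.015738] = 0.070707
  V(2,+0) = exp(-r*dt) * [p_u*0.192006 + p_m*0.130000 + p_d*0.071303] = 0.129356
  V(2,+1) = exp(-r*dt) * [p_u*0.257506 + p_m*0.192006 + p_d*0.130000] = 0.191312
  V(2,+2) = exp(-r*dt) * [p_u*0.326699 + p_m*0.257506 + p_d*0.192006] = 0.256760
  V(1,-1) = exp(-r*dt) * [p_u*0.129356 + p_m*0.070707 + p_d*0.021684] = 0.071256
  V(1,+0) = exp(-r*dt) * [p_u*0.191312 + p_m*0.129356 + p_d*0.070707] = 0.128713
  V(1,+1) = exp(-r*dt) * [p_u*0.256760 + p_m*0.191312 + p_d*0.129356] = 0.190619
  V(0,+0) = exp(-r*dt) * [p_u*0.190619 + p_m*0.128713 + p_d*0.071256] = 0.128273

Answer: Price = V(0,0) = 0.1283


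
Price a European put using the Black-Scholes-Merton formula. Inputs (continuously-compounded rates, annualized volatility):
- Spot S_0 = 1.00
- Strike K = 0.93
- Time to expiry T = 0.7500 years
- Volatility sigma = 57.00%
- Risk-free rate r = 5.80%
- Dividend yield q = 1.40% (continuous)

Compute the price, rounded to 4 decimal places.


d1 = (ln(S/K) + (r - q + 0.5*sigma^2) * T) / (sigma * sqrt(T)) = 0.46068134
d2 = d1 - sigma * sqrt(T) = -0.03295314
exp(-rT) = 0.95743255; exp(-qT) = 0.98955493
P = K * exp(-rT) * N(-d2) - S_0 * exp(-qT) * N(-d1)
N(-d1) = 0.32251362; N(-d2) = 0.51314402
P = 0.9300 * 0.95743255 * 0.51314402 - 1.0000 * 0.98955493 * 0.32251362 = 0.1378

Answer: Price = 0.1378


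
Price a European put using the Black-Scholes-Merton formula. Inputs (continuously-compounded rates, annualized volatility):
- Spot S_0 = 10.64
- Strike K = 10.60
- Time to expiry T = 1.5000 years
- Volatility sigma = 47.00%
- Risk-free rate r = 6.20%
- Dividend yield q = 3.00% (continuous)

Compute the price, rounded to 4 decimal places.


Answer: Price = 1.9982

Derivation:
d1 = (ln(S/K) + (r - q + 0.5*sigma^2) * T) / (sigma * sqrt(T)) = 0.37774516
d2 = d1 - sigma * sqrt(T) = -0.19788493
exp(-rT) = 0.91119350; exp(-qT) = 0.95599748
P = K * exp(-rT) * N(-d2) - S_0 * exp(-qT) * N(-d1)
N(-d1) = 0.35280996; N(-d2) = 0.57843245
P = 10.6000 * 0.91119350 * 0.57843245 - 10.6400 * 0.95599748 * 0.35280996 = 1.9982


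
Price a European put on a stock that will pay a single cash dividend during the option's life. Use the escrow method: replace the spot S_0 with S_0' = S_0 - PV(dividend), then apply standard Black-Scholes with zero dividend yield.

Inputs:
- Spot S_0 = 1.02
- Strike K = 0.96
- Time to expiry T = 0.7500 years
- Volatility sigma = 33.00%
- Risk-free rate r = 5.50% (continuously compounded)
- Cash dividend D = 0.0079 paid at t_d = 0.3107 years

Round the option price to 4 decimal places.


PV(D) = D * exp(-r * t_d) = 0.0079 * 0.98305668 = 0.00776615
S_0' = S_0 - PV(D) = 1.0200 - 0.00776615 = 1.01223385
d1 = (ln(S_0'/K) + (r + sigma^2/2)*T) / (sigma*sqrt(T)) = 0.47261934
d2 = d1 - sigma*sqrt(T) = 0.18683096
exp(-rT) = 0.95958920
N(-d1) = 0.31824239; N(-d2) = 0.42589659
P = K * exp(-rT) * N(-d2) - S_0' * N(-d1) = 0.9600 * 0.95958920 * 0.42589659 - 1.01223385 * 0.31824239 = 0.0702

Answer: Price = 0.0702


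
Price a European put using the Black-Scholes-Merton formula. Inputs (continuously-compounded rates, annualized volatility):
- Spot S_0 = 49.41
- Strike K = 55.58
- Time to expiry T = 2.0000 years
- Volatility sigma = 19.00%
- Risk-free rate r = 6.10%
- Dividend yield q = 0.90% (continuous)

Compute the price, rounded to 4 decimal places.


d1 = (ln(S/K) + (r - q + 0.5*sigma^2) * T) / (sigma * sqrt(T)) = 0.08347362
d2 = d1 - sigma * sqrt(T) = -0.18522696
exp(-rT) = 0.88514837; exp(-qT) = 0.98216103
P = K * exp(-rT) * N(-d2) - S_0 * exp(-qT) * N(-d1)
N(-d1) = 0.46673748; N(-d2) = 0.57347449
P = 55.5800 * 0.88514837 * 0.57347449 - 49.4100 * 0.98216103 * 0.46673748 = 5.5629

Answer: Price = 5.5629


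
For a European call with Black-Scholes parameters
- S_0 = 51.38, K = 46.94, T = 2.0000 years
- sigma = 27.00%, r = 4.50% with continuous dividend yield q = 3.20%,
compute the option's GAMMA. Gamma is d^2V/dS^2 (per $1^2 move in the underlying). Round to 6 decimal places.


Answer: Gamma = 0.016869

Derivation:
d1 = 0.4957049034; d2 = 0.1138672415
phi(d1) = 0.3528189621; exp(-qT) = 0.9380049995; exp(-rT) = 0.9139311853
Gamma = exp(-qT) * phi(d1) / (S * sigma * sqrt(T)) = 0.9380049995 * 0.3528189621 / (51.3800 * 0.2700 * 1.4142135624) = 0.016869


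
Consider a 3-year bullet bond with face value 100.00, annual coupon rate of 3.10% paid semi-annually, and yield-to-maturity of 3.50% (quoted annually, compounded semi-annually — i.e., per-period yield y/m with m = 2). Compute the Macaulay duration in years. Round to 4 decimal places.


Coupon per period c = face * coupon_rate / m = 1.550000
Periods per year m = 2; per-period yield y/m = 0.017500
Number of cashflows N = 6
Cashflows (t years, CF_t, discount factor 1/(1+y/m)^(m*t), PV):
  t = 0.5000: CF_t = 1.550000, DF = 0.982801, PV = 1.523342
  t = 1.0000: CF_t = 1.550000, DF = 0.965898, PV = 1.497142
  t = 1.5000: CF_t = 1.550000, DF = 0.949285, PV = 1.471392
  t = 2.0000: CF_t = 1.550000, DF = 0.932959, PV = 1.446086
  t = 2.5000: CF_t = 1.550000, DF = 0.916913, PV = 1.421214
  t = 3.0000: CF_t = 101.550000, DF = 0.901143, PV = 91.511025
Price P = sum_t PV_t = 98.870200
Macaulay numerator sum_t t * PV_t:
  t * PV_t at t = 0.5000: 0.761671
  t * PV_t at t = 1.0000: 1.497142
  t * PV_t at t = 1.5000: 2.207088
  t * PV_t at t = 2.0000: 2.892171
  t * PV_t at t = 2.5000: 3.553036
  t * PV_t at t = 3.0000: 274.533075
Macaulay duration D = (sum_t t * PV_t) / P = 285.444183 / 98.870200 = 2.887060

Answer: Macaulay duration = 2.8871 years


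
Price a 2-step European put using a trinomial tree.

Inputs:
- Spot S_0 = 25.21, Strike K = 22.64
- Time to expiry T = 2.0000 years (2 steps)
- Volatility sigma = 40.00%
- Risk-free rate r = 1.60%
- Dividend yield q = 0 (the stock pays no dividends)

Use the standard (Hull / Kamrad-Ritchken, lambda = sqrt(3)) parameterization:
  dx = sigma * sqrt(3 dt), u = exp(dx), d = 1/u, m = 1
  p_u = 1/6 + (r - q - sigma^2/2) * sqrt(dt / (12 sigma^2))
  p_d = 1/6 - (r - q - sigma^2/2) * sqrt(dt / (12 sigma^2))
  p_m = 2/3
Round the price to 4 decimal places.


Answer: Price = V(0,0) = 3.4739

Derivation:
dt = T/N = 1.000000; dx = sigma*sqrt(3*dt) = 0.692820
u = exp(dx) = 1.999346; d = 1/u = 0.500163
p_u = 0.120479, p_m = 0.666667, p_d = 0.212855
Discount per step: exp(-r*dt) = 0.984127
Stock lattice S(k, j) with j the centered position index:
  k=0: S(0,+0) = 25.2100
  k=1: S(1,-1) = 12.6091; S(1,+0) = 25.2100; S(1,+1) = 50.4035
  k=2: S(2,-2) = 6.3066; S(2,-1) = 12.6091; S(2,+0) = 25.2100; S(2,+1) = 50.4035; S(2,+2) = 100.7741
Terminal payoffs V(N, j) = max(K - S_T, 0):
  V(2,-2) = 16.333379; V(2,-1) = 10.030879; V(2,+0) = 0.000000; V(2,+1) = 0.000000; V(2,+2) = 0.000000
Backward induction: V(k, j) = exp(-r*dt) * [p_u * V(k+1, j+1) + p_m * V(k+1, j) + p_d * V(k+1, j-1)]
  V(1,-1) = exp(-r*dt) * [p_u*0.000000 + p_m*10.030879 + p_d*16.333379] = 10.002561
  V(1,+0) = exp(-r*dt) * [p_u*0.000000 + p_m*0.000000 + p_d*10.030879] = 2.101230
  V(1,+1) = exp(-r*dt) * [p_u*0.000000 + p_m*0.000000 + p_d*0.000000] = 0.000000
  V(0,+0) = exp(-r*dt) * [p_u*0.000000 + p_m*2.101230 + p_d*10.002561] = 3.473883


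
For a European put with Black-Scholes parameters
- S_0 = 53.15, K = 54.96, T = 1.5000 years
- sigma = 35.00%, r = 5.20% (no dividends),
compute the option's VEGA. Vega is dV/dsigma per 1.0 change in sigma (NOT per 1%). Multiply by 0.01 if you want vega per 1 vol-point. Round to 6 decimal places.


Answer: Vega = 24.687467

Derivation:
d1 = 0.3181711206; d2 = -0.1104895844
phi(d1) = 0.3792517812; exp(-qT) = 1.0000000000; exp(-rT) = 0.9249644265
Vega = S * exp(-qT) * phi(d1) * sqrt(T) = 53.1500 * 1.0000000000 * 0.3792517812 * 1.2247448714 = 24.687467


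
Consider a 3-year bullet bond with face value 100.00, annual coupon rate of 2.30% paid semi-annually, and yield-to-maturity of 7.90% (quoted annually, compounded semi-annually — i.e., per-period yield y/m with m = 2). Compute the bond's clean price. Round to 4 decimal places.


Coupon per period c = face * coupon_rate / m = 1.150000
Periods per year m = 2; per-period yield y/m = 0.039500
Number of cashflows N = 6
Cashflows (t years, CF_t, discount factor 1/(1+y/m)^(m*t), PV):
  t = 0.5000: CF_t = 1.150000, DF = 0.962001, PV = 1.106301
  t = 1.0000: CF_t = 1.150000, DF = 0.925446, PV = 1.064263
  t = 1.5000: CF_t = 1.150000, DF = 0.890280, PV = 1.023822
  t = 2.0000: CF_t = 1.150000, DF = 0.856450, PV = 0.984918
  t = 2.5000: CF_t = 1.150000, DF = 0.823906, PV = 0.947492
  t = 3.0000: CF_t = 101.150000, DF = 0.792598, PV = 80.171300
Price P = sum_t PV_t = 85.298095

Answer: Price = 85.2981


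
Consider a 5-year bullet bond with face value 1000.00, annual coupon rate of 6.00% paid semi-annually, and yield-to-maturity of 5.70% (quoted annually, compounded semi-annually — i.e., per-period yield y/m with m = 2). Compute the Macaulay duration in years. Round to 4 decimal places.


Coupon per period c = face * coupon_rate / m = 30.000000
Periods per year m = 2; per-period yield y/m = 0.028500
Number of cashflows N = 10
Cashflows (t years, CF_t, discount factor 1/(1+y/m)^(m*t), PV):
  t = 0.5000: CF_t = 30.000000, DF = 0.972290, PV = 29.168692
  t = 1.0000: CF_t = 30.000000, DF = 0.945347, PV = 28.360420
  t = 1.5000: CF_t = 30.000000, DF = 0.919152, PV = 27.574546
  t = 2.0000: CF_t = 30.000000, DF = 0.893682, PV = 26.810448
  t = 2.5000: CF_t = 30.000000, DF = 0.868917, PV = 26.067524
  t = 3.0000: CF_t = 30.000000, DF = 0.844840, PV = 25.345186
  t = 3.5000: CF_t = 30.000000, DF = 0.821429, PV = 24.642864
  t = 4.0000: CF_t = 30.000000, DF = 0.798667, PV = 23.960004
  t = 4.5000: CF_t = 30.000000, DF = 0.776536, PV = 23.296066
  t = 5.0000: CF_t = 1030.000000, DF = 0.755018, PV = 777.668064
Price P = sum_t PV_t = 1012.893814
Macaulay numerator sum_t t * PV_t:
  t * PV_t at t = 0.5000: 14.584346
  t * PV_t at t = 1.0000: 28.360420
  t * PV_t at t = 1.5000: 41.361819
  t * PV_t at t = 2.0000: 53.620896
  t * PV_t at t = 2.5000: 65.168809
  t * PV_t at t = 3.0000: 76.035557
  t * PV_t at t = 3.5000: 86.250024
  t * PV_t at t = 4.0000: 95.840016
  t * PV_t at t = 4.5000: 104.832298
  t * PV_t at t = 5.0000: 3888.340320
Macaulay duration D = (sum_t t * PV_t) / P = 4454.394505 / 1012.893814 = 4.397691

Answer: Macaulay duration = 4.3977 years


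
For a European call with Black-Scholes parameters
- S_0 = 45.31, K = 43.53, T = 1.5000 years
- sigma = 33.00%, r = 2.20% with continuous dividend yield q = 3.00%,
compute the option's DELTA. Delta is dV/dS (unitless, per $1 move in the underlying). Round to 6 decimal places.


Answer: Delta = 0.580307

Derivation:
d1 = 0.2715529148; d2 = -0.1326128927
phi(d1) = 0.3845009474; exp(-qT) = 0.9559974818; exp(-rT) = 0.9675385596
N(d1) = 0.6070170961
Delta = exp(-qT) * N(d1) = 0.9559974818 * 0.6070170961 = 0.580307


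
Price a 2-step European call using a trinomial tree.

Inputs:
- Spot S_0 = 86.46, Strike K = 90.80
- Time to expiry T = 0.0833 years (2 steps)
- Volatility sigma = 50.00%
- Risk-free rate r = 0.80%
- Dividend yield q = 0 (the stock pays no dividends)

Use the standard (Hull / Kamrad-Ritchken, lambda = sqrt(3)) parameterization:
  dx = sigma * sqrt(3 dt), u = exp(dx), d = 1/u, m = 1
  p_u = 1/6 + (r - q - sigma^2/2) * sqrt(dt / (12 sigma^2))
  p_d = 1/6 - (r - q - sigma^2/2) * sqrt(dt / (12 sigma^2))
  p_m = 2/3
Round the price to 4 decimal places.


Answer: Price = V(0,0) = 3.2757

Derivation:
dt = T/N = 0.041650; dx = sigma*sqrt(3*dt) = 0.176741
u = exp(dx) = 1.193322; d = 1/u = 0.837997
p_u = 0.152881, p_m = 0.666667, p_d = 0.180452
Discount per step: exp(-r*dt) = 0.999667
Stock lattice S(k, j) with j the centered position index:
  k=0: S(0,+0) = 86.4600
  k=1: S(1,-1) = 72.4532; S(1,+0) = 86.4600; S(1,+1) = 103.1747
  k=2: S(2,-2) = 60.7155; S(2,-1) = 72.4532; S(2,+0) = 86.4600; S(2,+1) = 103.1747; S(2,+2) = 123.1206
Terminal payoffs V(N, j) = max(S_T - K, 0):
  V(2,-2) = 0.000000; V(2,-1) = 0.000000; V(2,+0) = 0.000000; V(2,+1) = 12.374653; V(2,+2) = 32.320623
Backward induction: V(k, j) = exp(-r*dt) * [p_u * V(k+1, j+1) + p_m * V(k+1, j) + p_d * V(k+1, j-1)]
  V(1,-1) = exp(-r*dt) * [p_u*0.000000 + p_m*0.000000 + p_d*0.000000] = 0.000000
  V(1,+0) = exp(-r*dt) * [p_u*12.374653 + p_m*0.000000 + p_d*0.000000] = 1.891217
  V(1,+1) = exp(-r*dt) * [p_u*32.320623 + p_m*12.374653 + p_d*0.000000] = 13.186579
  V(0,+0) = exp(-r*dt) * [p_u*13.186579 + p_m*1.891217 + p_d*0.000000] = 3.275695


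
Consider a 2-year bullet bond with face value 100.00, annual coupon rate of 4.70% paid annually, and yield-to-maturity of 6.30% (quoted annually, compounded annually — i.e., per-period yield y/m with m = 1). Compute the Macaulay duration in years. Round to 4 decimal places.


Answer: Macaulay duration = 1.9545 years

Derivation:
Coupon per period c = face * coupon_rate / m = 4.700000
Periods per year m = 1; per-period yield y/m = 0.063000
Number of cashflows N = 2
Cashflows (t years, CF_t, discount factor 1/(1+y/m)^(m*t), PV):
  t = 1.0000: CF_t = 4.700000, DF = 0.940734, PV = 4.421449
  t = 2.0000: CF_t = 104.700000, DF = 0.884980, PV = 92.657409
Price P = sum_t PV_t = 97.078858
Macaulay numerator sum_t t * PV_t:
  t * PV_t at t = 1.0000: 4.421449
  t * PV_t at t = 2.0000: 185.314818
Macaulay duration D = (sum_t t * PV_t) / P = 189.736267 / 97.078858 = 1.954455


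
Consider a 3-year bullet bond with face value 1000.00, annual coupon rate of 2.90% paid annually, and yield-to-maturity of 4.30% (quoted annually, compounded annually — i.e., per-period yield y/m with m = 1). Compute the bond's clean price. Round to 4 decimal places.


Answer: Price = 961.3689

Derivation:
Coupon per period c = face * coupon_rate / m = 29.000000
Periods per year m = 1; per-period yield y/m = 0.043000
Number of cashflows N = 3
Cashflows (t years, CF_t, discount factor 1/(1+y/m)^(m*t), PV):
  t = 1.0000: CF_t = 29.000000, DF = 0.958773, PV = 27.804410
  t = 2.0000: CF_t = 29.000000, DF = 0.919245, PV = 26.658112
  t = 3.0000: CF_t = 1029.000000, DF = 0.881347, PV = 906.906364
Price P = sum_t PV_t = 961.368886


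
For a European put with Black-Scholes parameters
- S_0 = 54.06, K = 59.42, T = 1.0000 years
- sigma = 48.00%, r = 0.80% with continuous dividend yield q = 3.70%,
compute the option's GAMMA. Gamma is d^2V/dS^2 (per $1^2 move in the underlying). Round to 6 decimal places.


d1 = -0.0173673525; d2 = -0.4973673525
phi(d1) = 0.3988821195; exp(-qT) = 0.9636761353; exp(-rT) = 0.9920319148
Gamma = exp(-qT) * phi(d1) / (S * sigma * sqrt(T)) = 0.9636761353 * 0.3988821195 / (54.0600 * 0.4800 * 1.0000000000) = 0.014814

Answer: Gamma = 0.014814


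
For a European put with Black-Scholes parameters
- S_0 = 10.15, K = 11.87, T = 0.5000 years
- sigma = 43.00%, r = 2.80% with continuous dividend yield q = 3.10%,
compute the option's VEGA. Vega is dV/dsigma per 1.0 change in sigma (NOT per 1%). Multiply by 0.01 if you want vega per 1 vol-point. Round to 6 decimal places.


Answer: Vega = 2.634894

Derivation:
d1 = -0.3677465140; d2 = -0.6718024299
phi(d1) = 0.3728581292; exp(-qT) = 0.9846195068; exp(-rT) = 0.9860975443
Vega = S * exp(-qT) * phi(d1) * sqrt(T) = 10.1500 * 0.9846195068 * 0.3728581292 * 0.7071067812 = 2.634894


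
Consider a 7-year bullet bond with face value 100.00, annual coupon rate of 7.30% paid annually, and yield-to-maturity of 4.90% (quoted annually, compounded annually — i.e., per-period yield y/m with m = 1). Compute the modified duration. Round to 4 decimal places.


Coupon per period c = face * coupon_rate / m = 7.300000
Periods per year m = 1; per-period yield y/m = 0.049000
Number of cashflows N = 7
Cashflows (t years, CF_t, discount factor 1/(1+y/m)^(m*t), PV):
  t = 1.0000: CF_t = 7.300000, DF = 0.953289, PV = 6.959009
  t = 2.0000: CF_t = 7.300000, DF = 0.908760, PV = 6.633945
  t = 3.0000: CF_t = 7.300000, DF = 0.866310, PV = 6.324066
  t = 4.0000: CF_t = 7.300000, DF = 0.825844, PV = 6.028662
  t = 5.0000: CF_t = 7.300000, DF = 0.787268, PV = 5.747056
  t = 6.0000: CF_t = 7.300000, DF = 0.750494, PV = 5.478604
  t = 7.0000: CF_t = 107.300000, DF = 0.715437, PV = 76.766423
Price P = sum_t PV_t = 113.937765
First compute Macaulay numerator sum_t t * PV_t:
  t * PV_t at t = 1.0000: 6.959009
  t * PV_t at t = 2.0000: 13.267891
  t * PV_t at t = 3.0000: 18.972198
  t * PV_t at t = 4.0000: 24.114646
  t * PV_t at t = 5.0000: 28.735279
  t * PV_t at t = 6.0000: 32.871626
  t * PV_t at t = 7.0000: 537.364961
Macaulay duration D = 662.285609 / 113.937765 = 5.812696
Modified duration = D / (1 + y/m) = 5.812696 / (1 + 0.049000) = 5.541178

Answer: Modified duration = 5.5412


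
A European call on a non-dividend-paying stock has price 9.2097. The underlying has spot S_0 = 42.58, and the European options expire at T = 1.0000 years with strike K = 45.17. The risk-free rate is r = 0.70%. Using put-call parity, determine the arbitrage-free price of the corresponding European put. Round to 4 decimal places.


Answer: Put price = 11.4846

Derivation:
Put-call parity: C - P = S_0 * exp(-qT) - K * exp(-rT).
S_0 * exp(-qT) = 42.5800 * 1.00000000 = 42.58000000
K * exp(-rT) = 45.1700 * 0.99302444 = 44.85491409
P = C - S*exp(-qT) + K*exp(-rT)
P = 9.2097 - 42.58000000 + 44.85491409 = 11.4846


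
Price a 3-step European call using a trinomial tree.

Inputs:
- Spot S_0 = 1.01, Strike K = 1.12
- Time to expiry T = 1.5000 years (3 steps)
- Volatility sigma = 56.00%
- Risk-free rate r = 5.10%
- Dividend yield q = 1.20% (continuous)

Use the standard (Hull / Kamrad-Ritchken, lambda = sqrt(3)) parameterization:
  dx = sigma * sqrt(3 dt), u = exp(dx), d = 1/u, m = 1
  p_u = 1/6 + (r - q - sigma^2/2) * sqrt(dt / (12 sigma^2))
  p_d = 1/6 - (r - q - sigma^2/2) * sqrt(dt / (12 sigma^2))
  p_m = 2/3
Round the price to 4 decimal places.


dt = T/N = 0.500000; dx = sigma*sqrt(3*dt) = 0.685857
u = exp(dx) = 1.985473; d = 1/u = 0.503658
p_u = 0.123728, p_m = 0.666667, p_d = 0.209606
Discount per step: exp(-r*dt) = 0.974822
Stock lattice S(k, j) with j the centered position index:
  k=0: S(0,+0) = 1.0100
  k=1: S(1,-1) = 0.5087; S(1,+0) = 1.0100; S(1,+1) = 2.0053
  k=2: S(2,-2) = 0.2562; S(2,-1) = 0.5087; S(2,+0) = 1.0100; S(2,+1) = 2.0053; S(2,+2) = 3.9815
  k=3: S(3,-3) = 0.1290; S(3,-2) = 0.2562; S(3,-1) = 0.5087; S(3,+0) = 1.0100; S(3,+1) = 2.0053; S(3,+2) = 3.9815; S(3,+3) = 7.9052
Terminal payoffs V(N, j) = max(S_T - K, 0):
  V(3,-3) = 0.000000; V(3,-2) = 0.000000; V(3,-1) = 0.000000; V(3,+0) = 0.000000; V(3,+1) = 0.885328; V(3,+2) = 2.861524; V(3,+3) = 6.785207
Backward induction: V(k, j) = exp(-r*dt) * [p_u * V(k+1, j+1) + p_m * V(k+1, j) + p_d * V(k+1, j-1)]
  V(2,-2) = exp(-r*dt) * [p_u*0.000000 + p_m*0.000000 + p_d*0.000000] = 0.000000
  V(2,-1) = exp(-r*dt) * [p_u*0.000000 + p_m*0.000000 + p_d*0.000000] = 0.000000
  V(2,+0) = exp(-r*dt) * [p_u*0.885328 + p_m*0.000000 + p_d*0.000000] = 0.106782
  V(2,+1) = exp(-r*dt) * [p_u*2.861524 + p_m*0.885328 + p_d*0.000000] = 0.920494
  V(2,+2) = exp(-r*dt) * [p_u*6.785207 + p_m*2.861524 + p_d*0.885328] = 2.858930
  V(1,-1) = exp(-r*dt) * [p_u*0.106782 + p_m*0.000000 + p_d*0.000000] = 0.012879
  V(1,+0) = exp(-r*dt) * [p_u*0.920494 + p_m*0.106782 + p_d*0.000000] = 0.180418
  V(1,+1) = exp(-r*dt) * [p_u*2.858930 + p_m*0.920494 + p_d*0.106782] = 0.964853
  V(0,+0) = exp(-r*dt) * [p_u*0.964853 + p_m*0.180418 + p_d*0.012879] = 0.236256

Answer: Price = V(0,0) = 0.2363


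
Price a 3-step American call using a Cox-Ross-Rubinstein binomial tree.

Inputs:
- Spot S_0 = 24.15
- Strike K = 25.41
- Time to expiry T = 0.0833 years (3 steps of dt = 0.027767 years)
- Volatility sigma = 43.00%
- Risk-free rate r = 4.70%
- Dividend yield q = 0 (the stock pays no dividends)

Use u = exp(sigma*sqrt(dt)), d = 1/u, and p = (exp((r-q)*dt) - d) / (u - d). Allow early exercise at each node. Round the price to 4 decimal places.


Answer: Price = V(0,0) = 0.7308

Derivation:
dt = T/N = 0.027767
u = exp(sigma*sqrt(dt)) = 1.074282; d = 1/u = 0.930854
p = (exp((r-q)*dt) - d) / (u - d) = 0.491199
Discount per step: exp(-r*dt) = 0.998696
Stock lattice S(k, i) with i counting down-moves:
  k=0: S(0,0) = 24.1500
  k=1: S(1,0) = 25.9439; S(1,1) = 22.4801
  k=2: S(2,0) = 27.8711; S(2,1) = 24.1500; S(2,2) = 20.9257
  k=3: S(3,0) = 29.9414; S(3,1) = 25.9439; S(3,2) = 22.4801; S(3,3) = 19.4788
Terminal payoffs V(N, i) = max(S_T - K, 0):
  V(3,0) = 4.531377; V(3,1) = 0.533905; V(3,2) = 0.000000; V(3,3) = 0.000000
Backward induction: V(k, i) = exp(-r*dt) * [p * V(k+1, i) + (1-p) * V(k+1, i+1)]; then take max(V_cont, immediate exercise) for American.
  V(2,0) = exp(-r*dt) * [p*4.531377 + (1-p)*0.533905] = 2.494204; exercise = 2.461065; V(2,0) = max -> 2.494204
  V(2,1) = exp(-r*dt) * [p*0.533905 + (1-p)*0.000000] = 0.261912; exercise = 0.000000; V(2,1) = max -> 0.261912
  V(2,2) = exp(-r*dt) * [p*0.000000 + (1-p)*0.000000] = 0.000000; exercise = 0.000000; V(2,2) = max -> 0.000000
  V(1,0) = exp(-r*dt) * [p*2.494204 + (1-p)*0.261912] = 1.356641; exercise = 0.533905; V(1,0) = max -> 1.356641
  V(1,1) = exp(-r*dt) * [p*0.261912 + (1-p)*0.000000] = 0.128483; exercise = 0.000000; V(1,1) = max -> 0.128483
  V(0,0) = exp(-r*dt) * [p*1.356641 + (1-p)*0.128483] = 0.730799; exercise = 0.000000; V(0,0) = max -> 0.730799


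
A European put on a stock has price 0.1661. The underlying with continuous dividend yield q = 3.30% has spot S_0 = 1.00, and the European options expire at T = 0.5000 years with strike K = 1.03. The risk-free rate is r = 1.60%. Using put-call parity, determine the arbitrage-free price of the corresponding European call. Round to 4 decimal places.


Put-call parity: C - P = S_0 * exp(-qT) - K * exp(-rT).
S_0 * exp(-qT) = 1.0000 * 0.98363538 = 0.98363538
K * exp(-rT) = 1.0300 * 0.99203191 = 1.02179287
C = P + S*exp(-qT) - K*exp(-rT)
C = 0.1661 + 0.98363538 - 1.02179287 = 0.1279

Answer: Call price = 0.1279


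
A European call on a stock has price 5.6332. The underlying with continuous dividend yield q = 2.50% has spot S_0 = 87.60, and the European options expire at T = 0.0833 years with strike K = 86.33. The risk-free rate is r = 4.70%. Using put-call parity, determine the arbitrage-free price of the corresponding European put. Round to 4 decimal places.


Answer: Put price = 4.2081

Derivation:
Put-call parity: C - P = S_0 * exp(-qT) - K * exp(-rT).
S_0 * exp(-qT) = 87.6000 * 0.99791967 = 87.41776282
K * exp(-rT) = 86.3300 * 0.99609255 = 85.99267019
P = C - S*exp(-qT) + K*exp(-rT)
P = 5.6332 - 87.41776282 + 85.99267019 = 4.2081


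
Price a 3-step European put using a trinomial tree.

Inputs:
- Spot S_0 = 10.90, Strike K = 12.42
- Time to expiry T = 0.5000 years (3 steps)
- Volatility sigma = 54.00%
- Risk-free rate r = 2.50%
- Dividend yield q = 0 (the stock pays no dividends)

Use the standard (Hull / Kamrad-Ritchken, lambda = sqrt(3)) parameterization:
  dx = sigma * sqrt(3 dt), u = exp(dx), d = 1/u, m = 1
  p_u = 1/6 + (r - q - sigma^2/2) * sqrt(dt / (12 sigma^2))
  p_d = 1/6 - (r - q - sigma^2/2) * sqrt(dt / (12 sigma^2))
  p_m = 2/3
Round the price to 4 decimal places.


Answer: Price = V(0,0) = 2.5541

Derivation:
dt = T/N = 0.166667; dx = sigma*sqrt(3*dt) = 0.381838
u = exp(dx) = 1.464974; d = 1/u = 0.682606
p_u = 0.140303, p_m = 0.666667, p_d = 0.193030
Discount per step: exp(-r*dt) = 0.995842
Stock lattice S(k, j) with j the centered position index:
  k=0: S(0,+0) = 10.9000
  k=1: S(1,-1) = 7.4404; S(1,+0) = 10.9000; S(1,+1) = 15.9682
  k=2: S(2,-2) = 5.0789; S(2,-1) = 7.4404; S(2,+0) = 10.9000; S(2,+1) = 15.9682; S(2,+2) = 23.3930
  k=3: S(3,-3) = 3.4669; S(3,-2) = 5.0789; S(3,-1) = 7.4404; S(3,+0) = 10.9000; S(3,+1) = 15.9682; S(3,+2) = 23.3930; S(3,+3) = 34.2702
Terminal payoffs V(N, j) = max(K - S_T, 0):
  V(3,-3) = 8.953138; V(3,-2) = 7.341137; V(3,-1) = 4.979596; V(3,+0) = 1.520000; V(3,+1) = 0.000000; V(3,+2) = 0.000000; V(3,+3) = 0.000000
Backward induction: V(k, j) = exp(-r*dt) * [p_u * V(k+1, j+1) + p_m * V(k+1, j) + p_d * V(k+1, j-1)]
  V(2,-2) = exp(-r*dt) * [p_u*4.979596 + p_m*7.341137 + p_d*8.953138] = 7.290530
  V(2,-1) = exp(-r*dt) * [p_u*1.520000 + p_m*4.979596 + p_d*7.341137] = 4.929471
  V(2,+0) = exp(-r*dt) * [p_u*0.000000 + p_m*1.520000 + p_d*4.979596] = 1.966337
  V(2,+1) = exp(-r*dt) * [p_u*0.000000 + p_m*0.000000 + p_d*1.520000] = 0.292186
  V(2,+2) = exp(-r*dt) * [p_u*0.000000 + p_m*0.000000 + p_d*0.000000] = 0.000000
  V(1,-1) = exp(-r*dt) * [p_u*1.966337 + p_m*4.929471 + p_d*7.290530] = 4.948828
  V(1,+0) = exp(-r*dt) * [p_u*0.292186 + p_m*1.966337 + p_d*4.929471] = 2.293846
  V(1,+1) = exp(-r*dt) * [p_u*0.000000 + p_m*0.292186 + p_d*1.966337] = 0.571965
  V(0,+0) = exp(-r*dt) * [p_u*0.571965 + p_m*2.293846 + p_d*4.948828] = 2.554089


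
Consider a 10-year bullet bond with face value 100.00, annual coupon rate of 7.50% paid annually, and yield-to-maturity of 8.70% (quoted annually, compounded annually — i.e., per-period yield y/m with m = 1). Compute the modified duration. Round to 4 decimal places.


Coupon per period c = face * coupon_rate / m = 7.500000
Periods per year m = 1; per-period yield y/m = 0.087000
Number of cashflows N = 10
Cashflows (t years, CF_t, discount factor 1/(1+y/m)^(m*t), PV):
  t = 1.0000: CF_t = 7.500000, DF = 0.919963, PV = 6.899724
  t = 2.0000: CF_t = 7.500000, DF = 0.846332, PV = 6.347492
  t = 3.0000: CF_t = 7.500000, DF = 0.778595, PV = 5.839459
  t = 4.0000: CF_t = 7.500000, DF = 0.716278, PV = 5.372088
  t = 5.0000: CF_t = 7.500000, DF = 0.658950, PV = 4.942123
  t = 6.0000: CF_t = 7.500000, DF = 0.606209, PV = 4.546571
  t = 7.0000: CF_t = 7.500000, DF = 0.557690, PV = 4.182678
  t = 8.0000: CF_t = 7.500000, DF = 0.513055, PV = 3.847910
  t = 9.0000: CF_t = 7.500000, DF = 0.471991, PV = 3.539936
  t = 10.0000: CF_t = 107.500000, DF = 0.434215, PV = 46.678084
Price P = sum_t PV_t = 92.196065
First compute Macaulay numerator sum_t t * PV_t:
  t * PV_t at t = 1.0000: 6.899724
  t * PV_t at t = 2.0000: 12.694984
  t * PV_t at t = 3.0000: 17.518378
  t * PV_t at t = 4.0000: 21.488350
  t * PV_t at t = 5.0000: 24.710615
  t * PV_t at t = 6.0000: 27.279427
  t * PV_t at t = 7.0000: 29.278748
  t * PV_t at t = 8.0000: 30.783280
  t * PV_t at t = 9.0000: 31.859421
  t * PV_t at t = 10.0000: 466.780842
Macaulay duration D = 669.293770 / 92.196065 = 7.259461
Modified duration = D / (1 + y/m) = 7.259461 / (1 + 0.087000) = 6.678437

Answer: Modified duration = 6.6784


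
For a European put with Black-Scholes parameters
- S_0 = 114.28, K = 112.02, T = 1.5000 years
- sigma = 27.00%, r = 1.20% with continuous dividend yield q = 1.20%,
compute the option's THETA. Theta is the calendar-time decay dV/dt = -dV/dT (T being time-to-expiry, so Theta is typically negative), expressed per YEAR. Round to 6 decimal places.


d1 = 0.2257436156; d2 = -0.1049374997
phi(d1) = 0.3889056059; exp(-qT) = 0.9821610324; exp(-rT) = 0.9821610324
Theta = -S*exp(-qT)*phi(d1)*sigma/(2*sqrt(T)) + r*K*exp(-rT)*N(-d2) - q*S*exp(-qT)*N(-d1)
N(-d1) = 0.4107004166; N(-d2) = 0.5417872986; sqrt(T) = 1.2247448714
Term 1 = -114.2800 * 0.9821610324 * 0.3889056059 * 0.2700 / (2 * 1.2247448714) = -4.8115529933
Term 2 = 0.0120 * 112.0200 * 0.9821610324 * 0.5417872986 = 0.7153001781
Term 3 = -0.0120 * 114.2800 * 0.9821610324 * 0.4107004166 = -0.5531708935
Theta = -4.8115529933 + (0.7153001781) + (-0.5531708935) = -4.649424

Answer: Theta = -4.649424


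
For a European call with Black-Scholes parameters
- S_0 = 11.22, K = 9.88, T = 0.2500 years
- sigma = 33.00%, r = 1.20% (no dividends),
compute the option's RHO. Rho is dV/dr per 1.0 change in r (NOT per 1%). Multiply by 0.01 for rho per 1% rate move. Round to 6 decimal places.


Answer: Rho = 1.871730

Derivation:
d1 = 0.8715023535; d2 = 0.7065023535
phi(d1) = 0.2728872127; exp(-qT) = 1.0000000000; exp(-rT) = 0.9970044955
N(d2) = 0.7600621052
Rho = K*T*exp(-rT)*N(d2) = 9.8800 * 0.2500 * 0.9970044955 * 0.7600621052 = 1.871730


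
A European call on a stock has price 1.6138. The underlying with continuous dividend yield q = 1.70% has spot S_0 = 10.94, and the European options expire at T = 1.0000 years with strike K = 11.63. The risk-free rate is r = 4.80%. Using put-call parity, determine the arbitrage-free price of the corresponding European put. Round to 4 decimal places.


Put-call parity: C - P = S_0 * exp(-qT) - K * exp(-rT).
S_0 * exp(-qT) = 10.9400 * 0.98314368 = 10.75559191
K * exp(-rT) = 11.6300 * 0.95313379 = 11.08494594
P = C - S*exp(-qT) + K*exp(-rT)
P = 1.6138 - 10.75559191 + 11.08494594 = 1.9432

Answer: Put price = 1.9432


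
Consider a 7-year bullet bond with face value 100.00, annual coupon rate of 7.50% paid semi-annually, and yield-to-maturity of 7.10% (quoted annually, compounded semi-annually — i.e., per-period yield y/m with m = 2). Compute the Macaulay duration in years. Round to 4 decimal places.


Answer: Macaulay duration = 5.5890 years

Derivation:
Coupon per period c = face * coupon_rate / m = 3.750000
Periods per year m = 2; per-period yield y/m = 0.035500
Number of cashflows N = 14
Cashflows (t years, CF_t, discount factor 1/(1+y/m)^(m*t), PV):
  t = 0.5000: CF_t = 3.750000, DF = 0.965717, PV = 3.621439
  t = 1.0000: CF_t = 3.750000, DF = 0.932609, PV = 3.497285
  t = 1.5000: CF_t = 3.750000, DF = 0.900637, PV = 3.377388
  t = 2.0000: CF_t = 3.750000, DF = 0.869760, PV = 3.261601
  t = 2.5000: CF_t = 3.750000, DF = 0.839942, PV = 3.149784
  t = 3.0000: CF_t = 3.750000, DF = 0.811147, PV = 3.041800
  t = 3.5000: CF_t = 3.750000, DF = 0.783338, PV = 2.937518
  t = 4.0000: CF_t = 3.750000, DF = 0.756483, PV = 2.836811
  t = 4.5000: CF_t = 3.750000, DF = 0.730549, PV = 2.739557
  t = 5.0000: CF_t = 3.750000, DF = 0.705503, PV = 2.645637
  t = 5.5000: CF_t = 3.750000, DF = 0.681316, PV = 2.554937
  t = 6.0000: CF_t = 3.750000, DF = 0.657959, PV = 2.467346
  t = 6.5000: CF_t = 3.750000, DF = 0.635402, PV = 2.382758
  t = 7.0000: CF_t = 103.750000, DF = 0.613619, PV = 63.662936
Price P = sum_t PV_t = 102.176796
Macaulay numerator sum_t t * PV_t:
  t * PV_t at t = 0.5000: 1.810719
  t * PV_t at t = 1.0000: 3.497285
  t * PV_t at t = 1.5000: 5.066082
  t * PV_t at t = 2.0000: 6.523202
  t * PV_t at t = 2.5000: 7.874460
  t * PV_t at t = 3.0000: 9.125400
  t * PV_t at t = 3.5000: 10.281313
  t * PV_t at t = 4.0000: 11.347245
  t * PV_t at t = 4.5000: 12.328006
  t * PV_t at t = 5.0000: 13.228184
  t * PV_t at t = 5.5000: 14.052151
  t * PV_t at t = 6.0000: 14.804075
  t * PV_t at t = 6.5000: 15.487927
  t * PV_t at t = 7.0000: 445.640549
Macaulay duration D = (sum_t t * PV_t) / P = 571.066599 / 102.176796 = 5.589005


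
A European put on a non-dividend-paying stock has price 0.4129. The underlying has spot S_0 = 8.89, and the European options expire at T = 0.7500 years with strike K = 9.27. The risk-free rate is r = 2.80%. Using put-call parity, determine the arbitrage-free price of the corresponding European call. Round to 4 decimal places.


Put-call parity: C - P = S_0 * exp(-qT) - K * exp(-rT).
S_0 * exp(-qT) = 8.8900 * 1.00000000 = 8.89000000
K * exp(-rT) = 9.2700 * 0.97921896 = 9.07735980
C = P + S*exp(-qT) - K*exp(-rT)
C = 0.4129 + 8.89000000 - 9.07735980 = 0.2255

Answer: Call price = 0.2255


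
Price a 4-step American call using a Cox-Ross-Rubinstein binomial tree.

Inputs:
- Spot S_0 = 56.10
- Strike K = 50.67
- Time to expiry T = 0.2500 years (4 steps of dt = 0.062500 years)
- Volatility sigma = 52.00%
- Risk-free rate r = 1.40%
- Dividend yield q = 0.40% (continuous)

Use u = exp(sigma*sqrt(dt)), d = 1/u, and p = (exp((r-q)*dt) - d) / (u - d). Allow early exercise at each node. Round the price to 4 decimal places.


Answer: Price = V(0,0) = 8.9815

Derivation:
dt = T/N = 0.062500
u = exp(sigma*sqrt(dt)) = 1.138828; d = 1/u = 0.878095
p = (exp((r-q)*dt) - d) / (u - d) = 0.469944
Discount per step: exp(-r*dt) = 0.999125
Stock lattice S(k, i) with i counting down-moves:
  k=0: S(0,0) = 56.1000
  k=1: S(1,0) = 63.8883; S(1,1) = 49.2612
  k=2: S(2,0) = 72.7578; S(2,1) = 56.1000; S(2,2) = 43.2560
  k=3: S(3,0) = 82.8586; S(3,1) = 63.8883; S(3,2) = 49.2612; S(3,3) = 37.9829
  k=4: S(4,0) = 94.3618; S(4,1) = 72.7578; S(4,2) = 56.1000; S(4,3) = 43.2560; S(4,4) = 33.3526
Terminal payoffs V(N, i) = max(S_T - K, 0):
  V(4,0) = 43.691751; V(4,1) = 22.087778; V(4,2) = 5.430000; V(4,3) = 0.000000; V(4,4) = 0.000000
Backward induction: V(k, i) = exp(-r*dt) * [p * V(k+1, i) + (1-p) * V(k+1, i+1)]; then take max(V_cont, immediate exercise) for American.
  V(3,0) = exp(-r*dt) * [p*43.691751 + (1-p)*22.087778] = 32.212227; exercise = 32.188623; V(3,0) = max -> 32.212227
  V(3,1) = exp(-r*dt) * [p*22.087778 + (1-p)*5.430000] = 13.246619; exercise = 13.218272; V(3,1) = max -> 13.246619
  V(3,2) = exp(-r*dt) * [p*5.430000 + (1-p)*0.000000] = 2.549562; exercise = 0.000000; V(3,2) = max -> 2.549562
  V(3,3) = exp(-r*dt) * [p*0.000000 + (1-p)*0.000000] = 0.000000; exercise = 0.000000; V(3,3) = max -> 0.000000
  V(2,0) = exp(-r*dt) * [p*32.212227 + (1-p)*13.246619] = 22.140003; exercise = 22.087778; V(2,0) = max -> 22.140003
  V(2,1) = exp(-r*dt) * [p*13.246619 + (1-p)*2.549562] = 7.569948; exercise = 5.430000; V(2,1) = max -> 7.569948
  V(2,2) = exp(-r*dt) * [p*2.549562 + (1-p)*0.000000] = 1.197102; exercise = 0.000000; V(2,2) = max -> 1.197102
  V(1,0) = exp(-r*dt) * [p*22.140003 + (1-p)*7.569948] = 14.404442; exercise = 13.218272; V(1,0) = max -> 14.404442
  V(1,1) = exp(-r*dt) * [p*7.569948 + (1-p)*1.197102] = 4.188313; exercise = 0.000000; V(1,1) = max -> 4.188313
  V(0,0) = exp(-r*dt) * [p*14.404442 + (1-p)*4.188313] = 8.981455; exercise = 5.430000; V(0,0) = max -> 8.981455


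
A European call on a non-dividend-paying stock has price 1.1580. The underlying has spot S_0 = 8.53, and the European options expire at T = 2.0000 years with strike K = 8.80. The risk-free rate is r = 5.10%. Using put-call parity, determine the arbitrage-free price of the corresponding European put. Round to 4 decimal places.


Answer: Put price = 0.5747

Derivation:
Put-call parity: C - P = S_0 * exp(-qT) - K * exp(-rT).
S_0 * exp(-qT) = 8.5300 * 1.00000000 = 8.53000000
K * exp(-rT) = 8.8000 * 0.90302955 = 7.94666005
P = C - S*exp(-qT) + K*exp(-rT)
P = 1.1580 - 8.53000000 + 7.94666005 = 0.5747


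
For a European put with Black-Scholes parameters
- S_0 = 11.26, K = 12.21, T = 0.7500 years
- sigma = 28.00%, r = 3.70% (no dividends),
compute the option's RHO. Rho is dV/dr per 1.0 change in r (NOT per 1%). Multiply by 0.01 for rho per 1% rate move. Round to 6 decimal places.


Answer: Rho = -5.641497

Derivation:
d1 = -0.0983502385; d2 = -0.3408373516
phi(d1) = 0.3970175003; exp(-qT) = 1.0000000000; exp(-rT) = 0.9726314943
N(-d2) = 0.6333869851
Rho = -K*T*exp(-rT)*N(-d2) = -12.2100 * 0.7500 * 0.9726314943 * 0.6333869851 = -5.641497


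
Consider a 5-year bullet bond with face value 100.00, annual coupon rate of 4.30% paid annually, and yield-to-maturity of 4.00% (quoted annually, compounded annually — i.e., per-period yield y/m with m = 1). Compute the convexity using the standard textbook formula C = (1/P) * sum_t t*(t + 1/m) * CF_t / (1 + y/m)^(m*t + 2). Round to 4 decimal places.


Answer: Convexity = 24.8468

Derivation:
Coupon per period c = face * coupon_rate / m = 4.300000
Periods per year m = 1; per-period yield y/m = 0.040000
Number of cashflows N = 5
Cashflows (t years, CF_t, discount factor 1/(1+y/m)^(m*t), PV):
  t = 1.0000: CF_t = 4.300000, DF = 0.961538, PV = 4.134615
  t = 2.0000: CF_t = 4.300000, DF = 0.924556, PV = 3.975592
  t = 3.0000: CF_t = 4.300000, DF = 0.888996, PV = 3.822684
  t = 4.0000: CF_t = 4.300000, DF = 0.854804, PV = 3.675658
  t = 5.0000: CF_t = 104.300000, DF = 0.821927, PV = 85.726997
Price P = sum_t PV_t = 101.335547
Convexity numerator sum_t t*(t + 1/m) * CF_t / (1+y/m)^(m*t + 2):
  t = 1.0000: term = 7.645369
  t = 2.0000: term = 22.053948
  t = 3.0000: term = 42.411439
  t = 4.0000: term = 67.967049
  t = 5.0000: term = 2377.782838
Convexity = (1/P) * sum = 2517.860642 / 101.335547 = 24.846766


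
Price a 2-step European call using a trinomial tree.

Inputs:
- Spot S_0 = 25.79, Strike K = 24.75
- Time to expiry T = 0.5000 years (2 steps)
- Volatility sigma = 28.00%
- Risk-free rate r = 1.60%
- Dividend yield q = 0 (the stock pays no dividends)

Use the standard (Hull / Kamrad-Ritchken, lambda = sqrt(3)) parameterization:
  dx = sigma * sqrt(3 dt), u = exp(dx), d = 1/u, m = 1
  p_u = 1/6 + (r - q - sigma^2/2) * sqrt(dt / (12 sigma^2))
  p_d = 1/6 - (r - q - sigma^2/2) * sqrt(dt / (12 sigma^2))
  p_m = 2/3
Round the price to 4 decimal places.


Answer: Price = V(0,0) = 2.5835

Derivation:
dt = T/N = 0.250000; dx = sigma*sqrt(3*dt) = 0.242487
u = exp(dx) = 1.274415; d = 1/u = 0.784674
p_u = 0.154707, p_m = 0.666667, p_d = 0.178626
Discount per step: exp(-r*dt) = 0.996008
Stock lattice S(k, j) with j the centered position index:
  k=0: S(0,+0) = 25.7900
  k=1: S(1,-1) = 20.2367; S(1,+0) = 25.7900; S(1,+1) = 32.8672
  k=2: S(2,-2) = 15.8792; S(2,-1) = 20.2367; S(2,+0) = 25.7900; S(2,+1) = 32.8672; S(2,+2) = 41.8864
Terminal payoffs V(N, j) = max(S_T - K, 0):
  V(2,-2) = 0.000000; V(2,-1) = 0.000000; V(2,+0) = 1.040000; V(2,+1) = 8.117158; V(2,+2) = 17.136394
Backward induction: V(k, j) = exp(-r*dt) * [p_u * V(k+1, j+1) + p_m * V(k+1, j) + p_d * V(k+1, j-1)]
  V(1,-1) = exp(-r*dt) * [p_u*1.040000 + p_m*0.000000 + p_d*0.000000] = 0.160253
  V(1,+0) = exp(-r*dt) * [p_u*8.117158 + p_m*1.040000 + p_d*0.000000] = 1.941336
  V(1,+1) = exp(-r*dt) * [p_u*17.136394 + p_m*8.117158 + p_d*1.040000] = 8.215407
  V(0,+0) = exp(-r*dt) * [p_u*8.215407 + p_m*1.941336 + p_d*0.160253] = 2.583478


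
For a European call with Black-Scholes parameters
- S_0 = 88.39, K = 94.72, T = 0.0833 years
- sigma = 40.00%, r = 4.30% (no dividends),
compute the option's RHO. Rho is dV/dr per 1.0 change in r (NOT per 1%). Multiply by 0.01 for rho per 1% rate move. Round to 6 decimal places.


Answer: Rho = 2.089067

Derivation:
d1 = -0.5103679762; d2 = -0.6258149337
phi(d1) = 0.3502261225; exp(-qT) = 1.0000000000; exp(-rT) = 0.9964245074
N(d2) = 0.2657181677
Rho = K*T*exp(-rT)*N(d2) = 94.7200 * 0.0833 * 0.9964245074 * 0.2657181677 = 2.089067


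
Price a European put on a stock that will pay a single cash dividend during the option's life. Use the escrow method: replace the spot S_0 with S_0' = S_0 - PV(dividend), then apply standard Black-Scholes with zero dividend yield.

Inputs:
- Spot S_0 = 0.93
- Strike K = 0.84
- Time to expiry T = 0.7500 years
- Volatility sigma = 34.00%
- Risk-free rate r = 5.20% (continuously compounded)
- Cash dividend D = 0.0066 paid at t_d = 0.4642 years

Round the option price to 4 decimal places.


PV(D) = D * exp(-r * t_d) = 0.0066 * 0.97615060 = 0.00644259
S_0' = S_0 - PV(D) = 0.9300 - 0.00644259 = 0.92355741
d1 = (ln(S_0'/K) + (r + sigma^2/2)*T) / (sigma*sqrt(T)) = 0.60173845
d2 = d1 - sigma*sqrt(T) = 0.30728981
exp(-rT) = 0.96175071
N(-d1) = 0.27367413; N(-d2) = 0.37931139
P = K * exp(-rT) * N(-d2) - S_0' * N(-d1) = 0.8400 * 0.96175071 * 0.37931139 - 0.92355741 * 0.27367413 = 0.0537

Answer: Price = 0.0537


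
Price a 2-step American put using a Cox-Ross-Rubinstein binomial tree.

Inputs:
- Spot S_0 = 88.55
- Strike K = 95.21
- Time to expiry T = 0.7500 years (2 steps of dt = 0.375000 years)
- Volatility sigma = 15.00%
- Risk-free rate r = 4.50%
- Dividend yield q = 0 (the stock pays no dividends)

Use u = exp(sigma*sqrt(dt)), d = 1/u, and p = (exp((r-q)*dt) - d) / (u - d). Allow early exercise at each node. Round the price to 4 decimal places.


dt = T/N = 0.375000
u = exp(sigma*sqrt(dt)) = 1.096207; d = 1/u = 0.912237
p = (exp((r-q)*dt) - d) / (u - d) = 0.569557
Discount per step: exp(-r*dt) = 0.983267
Stock lattice S(k, i) with i counting down-moves:
  k=0: S(0,0) = 88.5500
  k=1: S(1,0) = 97.0691; S(1,1) = 80.7786
  k=2: S(2,0) = 106.4078; S(2,1) = 88.5500; S(2,2) = 73.6892
Terminal payoffs V(N, i) = max(K - S_T, 0):
  V(2,0) = 0.000000; V(2,1) = 6.660000; V(2,2) = 21.520845
Backward induction: V(k, i) = exp(-r*dt) * [p * V(k+1, i) + (1-p) * V(k+1, i+1)]; then take max(V_cont, immediate exercise) for American.
  V(1,0) = exp(-r*dt) * [p*0.000000 + (1-p)*6.660000] = 2.818778; exercise = 0.000000; V(1,0) = max -> 2.818778
  V(1,1) = exp(-r*dt) * [p*6.660000 + (1-p)*21.520845] = 12.838258; exercise = 14.431447; V(1,1) = max -> 14.431447
  V(0,0) = exp(-r*dt) * [p*2.818778 + (1-p)*14.431447] = 7.686555; exercise = 6.660000; V(0,0) = max -> 7.686555

Answer: Price = V(0,0) = 7.6866
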